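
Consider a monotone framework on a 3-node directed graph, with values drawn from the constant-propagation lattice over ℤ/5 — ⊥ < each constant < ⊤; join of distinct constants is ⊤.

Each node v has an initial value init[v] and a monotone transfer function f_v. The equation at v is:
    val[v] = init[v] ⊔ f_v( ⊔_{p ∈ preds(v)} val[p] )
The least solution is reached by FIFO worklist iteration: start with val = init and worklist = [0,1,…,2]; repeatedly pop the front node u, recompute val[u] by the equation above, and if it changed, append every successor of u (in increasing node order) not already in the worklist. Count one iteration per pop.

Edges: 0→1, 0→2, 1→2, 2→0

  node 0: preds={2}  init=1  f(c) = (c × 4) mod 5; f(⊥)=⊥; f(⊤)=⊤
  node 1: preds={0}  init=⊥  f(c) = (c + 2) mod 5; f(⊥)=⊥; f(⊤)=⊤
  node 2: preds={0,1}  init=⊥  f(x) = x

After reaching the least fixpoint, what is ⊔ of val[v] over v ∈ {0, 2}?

⊤

Worklist (6 pops):
  #1 pop 0: in=⊥ → 1 (no change)
  #2 pop 1: in=1 → 3 (was ⊥); enqueue []
  #3 pop 2: in=⊤ → ⊤ (was ⊥); enqueue [0]
  #4 pop 0: in=⊤ → ⊤ (was 1); enqueue [1,2]
  #5 pop 1: in=⊤ → ⊤ (was 3); enqueue []
  #6 pop 2: in=⊤ → ⊤ (no change)

Fixpoint:
  val[0] = ⊤
  val[1] = ⊤
  val[2] = ⊤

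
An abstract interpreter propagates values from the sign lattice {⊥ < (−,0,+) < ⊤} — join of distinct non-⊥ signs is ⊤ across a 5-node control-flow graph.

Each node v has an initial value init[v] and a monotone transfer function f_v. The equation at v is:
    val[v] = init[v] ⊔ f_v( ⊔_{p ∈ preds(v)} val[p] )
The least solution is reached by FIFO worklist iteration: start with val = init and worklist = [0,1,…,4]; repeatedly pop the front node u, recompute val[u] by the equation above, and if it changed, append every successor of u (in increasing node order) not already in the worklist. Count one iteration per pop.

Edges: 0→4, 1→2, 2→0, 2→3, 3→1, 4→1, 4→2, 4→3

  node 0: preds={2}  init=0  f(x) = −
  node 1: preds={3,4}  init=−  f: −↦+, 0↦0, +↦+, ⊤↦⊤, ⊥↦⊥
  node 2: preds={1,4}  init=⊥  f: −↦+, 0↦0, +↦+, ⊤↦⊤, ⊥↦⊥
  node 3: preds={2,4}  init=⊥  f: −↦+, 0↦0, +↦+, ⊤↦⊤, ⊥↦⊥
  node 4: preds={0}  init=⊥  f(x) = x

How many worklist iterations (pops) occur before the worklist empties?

11

Worklist (11 pops):
  #1 pop 0: in=⊥ → ⊤ (was 0); enqueue []
  #2 pop 1: in=⊥ → − (no change)
  #3 pop 2: in=− → + (was ⊥); enqueue [0]
  #4 pop 3: in=+ → + (was ⊥); enqueue [1]
  #5 pop 4: in=⊤ → ⊤ (was ⊥); enqueue [2,3]
  #6 pop 0: in=+ → ⊤ (no change)
  #7 pop 1: in=⊤ → ⊤ (was −); enqueue []
  #8 pop 2: in=⊤ → ⊤ (was +); enqueue [0]
  #9 pop 3: in=⊤ → ⊤ (was +); enqueue [1]
  #10 pop 0: in=⊤ → ⊤ (no change)
  #11 pop 1: in=⊤ → ⊤ (no change)

Fixpoint:
  val[0] = ⊤
  val[1] = ⊤
  val[2] = ⊤
  val[3] = ⊤
  val[4] = ⊤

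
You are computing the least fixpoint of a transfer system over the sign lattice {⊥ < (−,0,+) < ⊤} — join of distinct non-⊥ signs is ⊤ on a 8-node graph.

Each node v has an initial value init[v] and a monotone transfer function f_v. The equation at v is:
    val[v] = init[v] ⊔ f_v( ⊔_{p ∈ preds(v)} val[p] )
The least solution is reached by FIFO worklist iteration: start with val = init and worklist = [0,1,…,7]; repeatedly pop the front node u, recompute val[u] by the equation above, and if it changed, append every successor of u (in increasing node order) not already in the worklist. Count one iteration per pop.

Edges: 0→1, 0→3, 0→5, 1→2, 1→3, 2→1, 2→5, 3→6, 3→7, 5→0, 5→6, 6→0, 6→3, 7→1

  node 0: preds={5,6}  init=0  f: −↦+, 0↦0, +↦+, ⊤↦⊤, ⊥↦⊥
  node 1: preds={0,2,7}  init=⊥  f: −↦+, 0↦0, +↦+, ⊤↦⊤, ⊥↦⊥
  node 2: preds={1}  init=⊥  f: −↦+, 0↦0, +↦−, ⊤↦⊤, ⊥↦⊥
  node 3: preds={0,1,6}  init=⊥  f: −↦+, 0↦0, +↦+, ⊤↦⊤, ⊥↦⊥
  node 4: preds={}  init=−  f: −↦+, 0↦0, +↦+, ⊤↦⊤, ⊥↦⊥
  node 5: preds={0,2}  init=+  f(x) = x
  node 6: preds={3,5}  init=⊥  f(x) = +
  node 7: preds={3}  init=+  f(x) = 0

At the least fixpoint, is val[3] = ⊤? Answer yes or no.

yes

Iteration log — 11 steps:
  step 1. node 0  ⊔preds=+  new=⊤  old=0  +wl: 
  step 2. node 1  ⊔preds=⊤  new=⊤  old=⊥  +wl: 
  step 3. node 2  ⊔preds=⊤  new=⊤  old=⊥  +wl: 1
  step 4. node 3  ⊔preds=⊤  new=⊤  old=⊥  +wl: 
  step 5. node 4  ⊔preds=⊥  new=−  stable
  step 6. node 5  ⊔preds=⊤  new=⊤  old=+  +wl: 0
  step 7. node 6  ⊔preds=⊤  new=+  old=⊥  +wl: 3
  step 8. node 7  ⊔preds=⊤  new=⊤  old=+  +wl: 
  step 9. node 1  ⊔preds=⊤  new=⊤  stable
  step 10. node 0  ⊔preds=⊤  new=⊤  stable
  step 11. node 3  ⊔preds=⊤  new=⊤  stable

Least fixpoint reached:
  node 0: ⊤
  node 1: ⊤
  node 2: ⊤
  node 3: ⊤
  node 4: −
  node 5: ⊤
  node 6: +
  node 7: ⊤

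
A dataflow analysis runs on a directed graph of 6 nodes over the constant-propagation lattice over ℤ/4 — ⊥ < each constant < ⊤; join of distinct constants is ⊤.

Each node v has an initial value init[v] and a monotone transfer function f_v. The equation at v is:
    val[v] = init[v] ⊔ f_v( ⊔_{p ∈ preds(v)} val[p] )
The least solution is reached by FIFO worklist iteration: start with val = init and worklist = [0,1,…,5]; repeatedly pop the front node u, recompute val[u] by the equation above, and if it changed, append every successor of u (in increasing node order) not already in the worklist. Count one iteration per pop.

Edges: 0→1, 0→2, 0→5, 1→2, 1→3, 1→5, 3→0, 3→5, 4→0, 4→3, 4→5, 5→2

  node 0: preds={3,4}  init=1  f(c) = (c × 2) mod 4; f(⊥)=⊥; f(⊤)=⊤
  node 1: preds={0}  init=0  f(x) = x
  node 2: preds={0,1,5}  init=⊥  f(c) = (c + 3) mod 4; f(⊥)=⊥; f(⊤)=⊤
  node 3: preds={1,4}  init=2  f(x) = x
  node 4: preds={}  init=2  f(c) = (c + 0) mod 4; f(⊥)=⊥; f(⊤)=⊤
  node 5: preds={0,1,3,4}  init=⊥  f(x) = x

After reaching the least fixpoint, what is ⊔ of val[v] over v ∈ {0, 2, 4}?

⊤

Worklist (8 pops):
  #1 pop 0: in=2 → ⊤ (was 1); enqueue []
  #2 pop 1: in=⊤ → ⊤ (was 0); enqueue []
  #3 pop 2: in=⊤ → ⊤ (was ⊥); enqueue []
  #4 pop 3: in=⊤ → ⊤ (was 2); enqueue [0]
  #5 pop 4: in=⊥ → 2 (no change)
  #6 pop 5: in=⊤ → ⊤ (was ⊥); enqueue [2]
  #7 pop 0: in=⊤ → ⊤ (no change)
  #8 pop 2: in=⊤ → ⊤ (no change)

Fixpoint:
  val[0] = ⊤
  val[1] = ⊤
  val[2] = ⊤
  val[3] = ⊤
  val[4] = 2
  val[5] = ⊤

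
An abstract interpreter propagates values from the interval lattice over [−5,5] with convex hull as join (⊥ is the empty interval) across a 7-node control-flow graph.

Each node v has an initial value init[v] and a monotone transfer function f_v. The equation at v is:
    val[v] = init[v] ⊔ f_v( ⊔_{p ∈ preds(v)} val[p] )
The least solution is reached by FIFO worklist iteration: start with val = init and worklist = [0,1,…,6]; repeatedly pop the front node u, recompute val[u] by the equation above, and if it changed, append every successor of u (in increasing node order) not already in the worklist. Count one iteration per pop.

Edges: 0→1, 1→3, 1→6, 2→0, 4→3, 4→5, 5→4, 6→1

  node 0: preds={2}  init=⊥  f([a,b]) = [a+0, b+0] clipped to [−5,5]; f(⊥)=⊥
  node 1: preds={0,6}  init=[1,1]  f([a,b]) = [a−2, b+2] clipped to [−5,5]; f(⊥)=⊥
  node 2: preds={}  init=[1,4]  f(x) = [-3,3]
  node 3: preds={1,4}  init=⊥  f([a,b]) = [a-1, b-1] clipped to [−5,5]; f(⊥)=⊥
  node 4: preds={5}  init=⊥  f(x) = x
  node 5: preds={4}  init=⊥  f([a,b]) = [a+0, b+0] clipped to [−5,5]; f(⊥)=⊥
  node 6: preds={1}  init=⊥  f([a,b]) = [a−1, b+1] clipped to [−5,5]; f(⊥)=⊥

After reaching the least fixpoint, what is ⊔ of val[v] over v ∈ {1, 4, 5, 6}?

Worklist (12 pops):
  #1 pop 0: in=[1,4] → [1,4] (was ⊥); enqueue []
  #2 pop 1: in=[1,4] → [-1,5] (was [1,1]); enqueue []
  #3 pop 2: in=⊥ → [-3,4] (was [1,4]); enqueue [0]
  #4 pop 3: in=[-1,5] → [-2,4] (was ⊥); enqueue []
  #5 pop 4: in=⊥ → ⊥ (no change)
  #6 pop 5: in=⊥ → ⊥ (no change)
  #7 pop 6: in=[-1,5] → [-2,5] (was ⊥); enqueue [1]
  #8 pop 0: in=[-3,4] → [-3,4] (was [1,4]); enqueue []
  #9 pop 1: in=[-3,5] → [-5,5] (was [-1,5]); enqueue [3,6]
  #10 pop 3: in=[-5,5] → [-5,4] (was [-2,4]); enqueue []
  #11 pop 6: in=[-5,5] → [-5,5] (was [-2,5]); enqueue [1]
  #12 pop 1: in=[-5,5] → [-5,5] (no change)

Fixpoint:
  val[0] = [-3,4]
  val[1] = [-5,5]
  val[2] = [-3,4]
  val[3] = [-5,4]
  val[4] = ⊥
  val[5] = ⊥
  val[6] = [-5,5]

[-5,5]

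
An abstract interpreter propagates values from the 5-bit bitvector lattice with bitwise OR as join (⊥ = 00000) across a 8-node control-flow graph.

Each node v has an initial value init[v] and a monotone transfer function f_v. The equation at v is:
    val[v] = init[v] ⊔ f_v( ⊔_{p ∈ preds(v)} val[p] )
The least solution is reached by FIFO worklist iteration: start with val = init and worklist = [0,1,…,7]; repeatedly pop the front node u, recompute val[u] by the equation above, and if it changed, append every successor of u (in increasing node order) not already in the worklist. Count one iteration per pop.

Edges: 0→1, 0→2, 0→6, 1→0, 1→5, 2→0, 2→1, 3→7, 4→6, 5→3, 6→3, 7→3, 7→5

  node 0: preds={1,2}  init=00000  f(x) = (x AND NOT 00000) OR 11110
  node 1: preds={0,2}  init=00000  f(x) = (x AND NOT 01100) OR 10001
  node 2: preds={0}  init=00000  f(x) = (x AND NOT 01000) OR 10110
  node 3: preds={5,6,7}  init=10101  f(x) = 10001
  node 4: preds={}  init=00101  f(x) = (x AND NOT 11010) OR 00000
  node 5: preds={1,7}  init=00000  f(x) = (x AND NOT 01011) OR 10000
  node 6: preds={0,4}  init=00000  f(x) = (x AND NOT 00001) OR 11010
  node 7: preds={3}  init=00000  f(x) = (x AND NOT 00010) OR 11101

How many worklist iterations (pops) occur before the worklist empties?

17

Worklist (17 pops):
  #1 pop 0: in=00000 → 11110 (was 00000); enqueue []
  #2 pop 1: in=11110 → 10011 (was 00000); enqueue [0]
  #3 pop 2: in=11110 → 10110 (was 00000); enqueue [1]
  #4 pop 3: in=00000 → 10101 (no change)
  #5 pop 4: in=00000 → 00101 (no change)
  #6 pop 5: in=10011 → 10000 (was 00000); enqueue [3]
  #7 pop 6: in=11111 → 11110 (was 00000); enqueue []
  #8 pop 7: in=10101 → 11101 (was 00000); enqueue [5]
  #9 pop 0: in=10111 → 11111 (was 11110); enqueue [2,6]
  #10 pop 1: in=11111 → 10011 (no change)
  #11 pop 3: in=11111 → 10101 (no change)
  #12 pop 5: in=11111 → 10100 (was 10000); enqueue [3]
  #13 pop 2: in=11111 → 10111 (was 10110); enqueue [0,1]
  #14 pop 6: in=11111 → 11110 (no change)
  #15 pop 3: in=11111 → 10101 (no change)
  #16 pop 0: in=10111 → 11111 (no change)
  #17 pop 1: in=11111 → 10011 (no change)

Fixpoint:
  val[0] = 11111
  val[1] = 10011
  val[2] = 10111
  val[3] = 10101
  val[4] = 00101
  val[5] = 10100
  val[6] = 11110
  val[7] = 11101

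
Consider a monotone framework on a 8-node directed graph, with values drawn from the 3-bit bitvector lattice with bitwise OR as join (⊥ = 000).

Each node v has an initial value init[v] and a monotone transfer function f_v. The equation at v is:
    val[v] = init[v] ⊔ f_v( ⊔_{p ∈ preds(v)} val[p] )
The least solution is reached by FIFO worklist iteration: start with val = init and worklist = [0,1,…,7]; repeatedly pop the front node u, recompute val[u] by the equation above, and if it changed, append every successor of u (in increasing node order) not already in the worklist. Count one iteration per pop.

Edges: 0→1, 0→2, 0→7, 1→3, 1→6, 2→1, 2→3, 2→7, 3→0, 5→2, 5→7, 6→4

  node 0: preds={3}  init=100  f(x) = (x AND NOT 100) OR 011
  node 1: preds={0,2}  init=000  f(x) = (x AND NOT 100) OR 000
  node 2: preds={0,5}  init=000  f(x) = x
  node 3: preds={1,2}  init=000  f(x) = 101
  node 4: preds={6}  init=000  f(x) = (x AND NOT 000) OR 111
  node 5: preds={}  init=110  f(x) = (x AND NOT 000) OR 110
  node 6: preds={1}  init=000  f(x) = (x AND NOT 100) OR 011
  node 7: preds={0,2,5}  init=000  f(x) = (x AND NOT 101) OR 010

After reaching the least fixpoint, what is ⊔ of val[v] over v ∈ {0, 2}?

Trace (11 dequeues):
  [1] u=0 | in 000 | out 111 | prev 100 | push {}
  [2] u=1 | in 111 | out 011 | prev 000 | push {}
  [3] u=2 | in 111 | out 111 | prev 000 | push {1}
  [4] u=3 | in 111 | out 101 | prev 000 | push {0}
  [5] u=4 | in 000 | out 111 | prev 000 | push {}
  [6] u=5 | in 000 | out 110 | ==
  [7] u=6 | in 011 | out 011 | prev 000 | push {4}
  [8] u=7 | in 111 | out 010 | prev 000 | push {}
  [9] u=1 | in 111 | out 011 | ==
  [10] u=0 | in 101 | out 111 | ==
  [11] u=4 | in 011 | out 111 | ==

Converged values:
  [0] 111
  [1] 011
  [2] 111
  [3] 101
  [4] 111
  [5] 110
  [6] 011
  [7] 010

111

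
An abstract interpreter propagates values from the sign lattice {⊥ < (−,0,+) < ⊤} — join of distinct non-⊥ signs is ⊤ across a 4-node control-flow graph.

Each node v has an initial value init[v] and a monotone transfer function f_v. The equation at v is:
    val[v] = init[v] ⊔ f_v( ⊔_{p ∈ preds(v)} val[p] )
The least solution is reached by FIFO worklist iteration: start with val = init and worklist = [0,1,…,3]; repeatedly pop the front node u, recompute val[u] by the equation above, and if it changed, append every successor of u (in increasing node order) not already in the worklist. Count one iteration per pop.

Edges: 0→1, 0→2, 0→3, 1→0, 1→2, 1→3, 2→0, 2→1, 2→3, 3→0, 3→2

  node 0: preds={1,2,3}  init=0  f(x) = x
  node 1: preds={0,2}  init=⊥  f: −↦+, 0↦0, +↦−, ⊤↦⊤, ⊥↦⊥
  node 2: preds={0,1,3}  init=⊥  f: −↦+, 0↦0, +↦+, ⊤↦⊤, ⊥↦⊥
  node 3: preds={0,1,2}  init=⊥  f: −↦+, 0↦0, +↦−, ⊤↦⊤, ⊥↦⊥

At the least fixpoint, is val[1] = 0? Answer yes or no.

yes

Trace (7 dequeues):
  [1] u=0 | in ⊥ | out 0 | ==
  [2] u=1 | in 0 | out 0 | prev ⊥ | push {0}
  [3] u=2 | in 0 | out 0 | prev ⊥ | push {1}
  [4] u=3 | in 0 | out 0 | prev ⊥ | push {2}
  [5] u=0 | in 0 | out 0 | ==
  [6] u=1 | in 0 | out 0 | ==
  [7] u=2 | in 0 | out 0 | ==

Converged values:
  [0] 0
  [1] 0
  [2] 0
  [3] 0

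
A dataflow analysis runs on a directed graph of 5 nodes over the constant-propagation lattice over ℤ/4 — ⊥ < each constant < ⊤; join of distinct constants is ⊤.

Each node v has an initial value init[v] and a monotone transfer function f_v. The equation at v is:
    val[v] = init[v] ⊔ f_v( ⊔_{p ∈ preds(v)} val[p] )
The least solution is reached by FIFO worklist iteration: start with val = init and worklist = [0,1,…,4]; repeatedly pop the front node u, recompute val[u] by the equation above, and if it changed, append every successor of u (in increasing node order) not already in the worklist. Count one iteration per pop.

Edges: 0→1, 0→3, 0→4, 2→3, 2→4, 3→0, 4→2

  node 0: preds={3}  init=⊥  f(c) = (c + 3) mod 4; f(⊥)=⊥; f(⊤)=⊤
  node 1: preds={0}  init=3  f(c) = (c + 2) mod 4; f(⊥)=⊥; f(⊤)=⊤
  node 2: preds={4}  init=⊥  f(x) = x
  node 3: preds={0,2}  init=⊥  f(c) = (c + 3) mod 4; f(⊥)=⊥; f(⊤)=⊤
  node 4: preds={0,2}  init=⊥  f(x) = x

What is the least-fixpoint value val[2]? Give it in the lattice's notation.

Worklist (5 pops):
  #1 pop 0: in=⊥ → ⊥ (no change)
  #2 pop 1: in=⊥ → 3 (no change)
  #3 pop 2: in=⊥ → ⊥ (no change)
  #4 pop 3: in=⊥ → ⊥ (no change)
  #5 pop 4: in=⊥ → ⊥ (no change)

Fixpoint:
  val[0] = ⊥
  val[1] = 3
  val[2] = ⊥
  val[3] = ⊥
  val[4] = ⊥

⊥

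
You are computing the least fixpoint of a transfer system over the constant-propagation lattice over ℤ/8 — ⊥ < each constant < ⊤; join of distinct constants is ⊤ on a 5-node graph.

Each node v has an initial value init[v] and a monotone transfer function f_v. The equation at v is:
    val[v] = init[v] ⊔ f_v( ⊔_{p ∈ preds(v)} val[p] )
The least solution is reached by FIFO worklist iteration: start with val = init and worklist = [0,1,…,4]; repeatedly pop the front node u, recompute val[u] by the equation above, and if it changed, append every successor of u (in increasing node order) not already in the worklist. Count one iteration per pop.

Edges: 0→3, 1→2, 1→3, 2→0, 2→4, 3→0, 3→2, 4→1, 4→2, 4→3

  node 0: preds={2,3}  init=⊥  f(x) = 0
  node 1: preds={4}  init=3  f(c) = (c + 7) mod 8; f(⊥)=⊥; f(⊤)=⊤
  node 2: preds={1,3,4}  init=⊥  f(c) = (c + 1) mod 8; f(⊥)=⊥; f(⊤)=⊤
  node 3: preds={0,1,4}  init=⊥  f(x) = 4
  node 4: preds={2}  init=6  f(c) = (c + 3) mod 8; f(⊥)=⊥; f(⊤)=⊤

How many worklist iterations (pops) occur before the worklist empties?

9

Trace (9 dequeues):
  [1] u=0 | in ⊥ | out 0 | prev ⊥ | push {}
  [2] u=1 | in 6 | out ⊤ | prev 3 | push {}
  [3] u=2 | in ⊤ | out ⊤ | prev ⊥ | push {0}
  [4] u=3 | in ⊤ | out 4 | prev ⊥ | push {2}
  [5] u=4 | in ⊤ | out ⊤ | prev 6 | push {1,3}
  [6] u=0 | in ⊤ | out 0 | ==
  [7] u=2 | in ⊤ | out ⊤ | ==
  [8] u=1 | in ⊤ | out ⊤ | ==
  [9] u=3 | in ⊤ | out 4 | ==

Converged values:
  [0] 0
  [1] ⊤
  [2] ⊤
  [3] 4
  [4] ⊤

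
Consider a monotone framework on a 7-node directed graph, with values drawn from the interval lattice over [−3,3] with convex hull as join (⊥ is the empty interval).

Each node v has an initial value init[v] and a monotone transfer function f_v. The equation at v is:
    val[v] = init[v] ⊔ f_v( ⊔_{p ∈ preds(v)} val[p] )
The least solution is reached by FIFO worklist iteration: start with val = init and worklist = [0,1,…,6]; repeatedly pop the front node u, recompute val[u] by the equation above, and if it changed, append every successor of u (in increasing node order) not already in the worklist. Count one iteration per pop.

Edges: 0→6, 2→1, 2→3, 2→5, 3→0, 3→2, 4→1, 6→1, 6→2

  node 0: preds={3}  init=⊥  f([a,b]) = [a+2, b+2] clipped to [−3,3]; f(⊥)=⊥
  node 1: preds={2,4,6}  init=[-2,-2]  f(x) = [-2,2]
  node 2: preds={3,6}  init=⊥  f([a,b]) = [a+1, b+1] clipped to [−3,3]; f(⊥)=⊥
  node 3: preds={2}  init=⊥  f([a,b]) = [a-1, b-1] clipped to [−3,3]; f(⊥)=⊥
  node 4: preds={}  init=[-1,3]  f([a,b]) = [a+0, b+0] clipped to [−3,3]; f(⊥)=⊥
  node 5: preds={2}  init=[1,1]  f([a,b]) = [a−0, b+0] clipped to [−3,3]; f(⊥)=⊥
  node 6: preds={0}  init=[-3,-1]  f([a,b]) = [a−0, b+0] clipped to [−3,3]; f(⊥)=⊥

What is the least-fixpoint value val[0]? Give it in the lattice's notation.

Trace (26 dequeues):
  [1] u=0 | in ⊥ | out ⊥ | ==
  [2] u=1 | in [-3,3] | out [-2,2] | prev [-2,-2] | push {}
  [3] u=2 | in [-3,-1] | out [-2,0] | prev ⊥ | push {1}
  [4] u=3 | in [-2,0] | out [-3,-1] | prev ⊥ | push {0,2}
  [5] u=4 | in ⊥ | out [-1,3] | ==
  [6] u=5 | in [-2,0] | out [-2,1] | prev [1,1] | push {}
  [7] u=6 | in ⊥ | out [-3,-1] | ==
  [8] u=1 | in [-3,3] | out [-2,2] | ==
  [9] u=0 | in [-3,-1] | out [-1,1] | prev ⊥ | push {6}
  [10] u=2 | in [-3,-1] | out [-2,0] | ==
  [11] u=6 | in [-1,1] | out [-3,1] | prev [-3,-1] | push {1,2}
  [12] u=1 | in [-3,3] | out [-2,2] | ==
  [13] u=2 | in [-3,1] | out [-2,2] | prev [-2,0] | push {1,3,5}
  [14] u=1 | in [-3,3] | out [-2,2] | ==
  [15] u=3 | in [-2,2] | out [-3,1] | prev [-3,-1] | push {0,2}
  [16] u=5 | in [-2,2] | out [-2,2] | prev [-2,1] | push {}
  [17] u=0 | in [-3,1] | out [-1,3] | prev [-1,1] | push {6}
  [18] u=2 | in [-3,1] | out [-2,2] | ==
  [19] u=6 | in [-1,3] | out [-3,3] | prev [-3,1] | push {1,2}
  [20] u=1 | in [-3,3] | out [-2,2] | ==
  [21] u=2 | in [-3,3] | out [-2,3] | prev [-2,2] | push {1,3,5}
  [22] u=1 | in [-3,3] | out [-2,2] | ==
  [23] u=3 | in [-2,3] | out [-3,2] | prev [-3,1] | push {0,2}
  [24] u=5 | in [-2,3] | out [-2,3] | prev [-2,2] | push {}
  [25] u=0 | in [-3,2] | out [-1,3] | ==
  [26] u=2 | in [-3,3] | out [-2,3] | ==

Converged values:
  [0] [-1,3]
  [1] [-2,2]
  [2] [-2,3]
  [3] [-3,2]
  [4] [-1,3]
  [5] [-2,3]
  [6] [-3,3]

[-1,3]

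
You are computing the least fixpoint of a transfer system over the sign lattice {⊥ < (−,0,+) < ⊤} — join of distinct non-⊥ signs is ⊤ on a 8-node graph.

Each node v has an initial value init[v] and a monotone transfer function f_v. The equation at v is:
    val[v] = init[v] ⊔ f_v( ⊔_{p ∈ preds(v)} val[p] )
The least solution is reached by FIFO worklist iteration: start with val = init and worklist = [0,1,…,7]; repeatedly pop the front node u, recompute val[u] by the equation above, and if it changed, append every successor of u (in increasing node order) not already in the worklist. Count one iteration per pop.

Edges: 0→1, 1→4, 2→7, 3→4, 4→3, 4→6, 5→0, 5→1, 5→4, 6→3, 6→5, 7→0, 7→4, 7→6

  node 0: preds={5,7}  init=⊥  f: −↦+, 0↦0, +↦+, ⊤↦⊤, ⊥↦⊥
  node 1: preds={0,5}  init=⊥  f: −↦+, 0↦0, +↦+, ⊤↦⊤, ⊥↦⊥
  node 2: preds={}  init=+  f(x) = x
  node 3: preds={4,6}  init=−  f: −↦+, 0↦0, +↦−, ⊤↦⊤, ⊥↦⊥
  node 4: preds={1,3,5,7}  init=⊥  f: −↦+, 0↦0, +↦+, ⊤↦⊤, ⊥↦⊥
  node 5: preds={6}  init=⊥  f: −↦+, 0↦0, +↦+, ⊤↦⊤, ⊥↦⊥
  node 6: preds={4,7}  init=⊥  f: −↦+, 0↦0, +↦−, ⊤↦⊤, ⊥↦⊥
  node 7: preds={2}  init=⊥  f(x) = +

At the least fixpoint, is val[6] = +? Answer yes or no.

Trace (20 dequeues):
  [1] u=0 | in ⊥ | out ⊥ | ==
  [2] u=1 | in ⊥ | out ⊥ | ==
  [3] u=2 | in ⊥ | out + | ==
  [4] u=3 | in ⊥ | out − | ==
  [5] u=4 | in − | out + | prev ⊥ | push {3}
  [6] u=5 | in ⊥ | out ⊥ | ==
  [7] u=6 | in + | out − | prev ⊥ | push {5}
  [8] u=7 | in + | out + | prev ⊥ | push {0,4,6}
  [9] u=3 | in ⊤ | out ⊤ | prev − | push {}
  [10] u=5 | in − | out + | prev ⊥ | push {1}
  [11] u=0 | in + | out + | prev ⊥ | push {}
  [12] u=4 | in ⊤ | out ⊤ | prev + | push {3}
  [13] u=6 | in ⊤ | out ⊤ | prev − | push {5}
  [14] u=1 | in + | out + | prev ⊥ | push {4}
  [15] u=3 | in ⊤ | out ⊤ | ==
  [16] u=5 | in ⊤ | out ⊤ | prev + | push {0,1}
  [17] u=4 | in ⊤ | out ⊤ | ==
  [18] u=0 | in ⊤ | out ⊤ | prev + | push {}
  [19] u=1 | in ⊤ | out ⊤ | prev + | push {4}
  [20] u=4 | in ⊤ | out ⊤ | ==

Converged values:
  [0] ⊤
  [1] ⊤
  [2] +
  [3] ⊤
  [4] ⊤
  [5] ⊤
  [6] ⊤
  [7] +

no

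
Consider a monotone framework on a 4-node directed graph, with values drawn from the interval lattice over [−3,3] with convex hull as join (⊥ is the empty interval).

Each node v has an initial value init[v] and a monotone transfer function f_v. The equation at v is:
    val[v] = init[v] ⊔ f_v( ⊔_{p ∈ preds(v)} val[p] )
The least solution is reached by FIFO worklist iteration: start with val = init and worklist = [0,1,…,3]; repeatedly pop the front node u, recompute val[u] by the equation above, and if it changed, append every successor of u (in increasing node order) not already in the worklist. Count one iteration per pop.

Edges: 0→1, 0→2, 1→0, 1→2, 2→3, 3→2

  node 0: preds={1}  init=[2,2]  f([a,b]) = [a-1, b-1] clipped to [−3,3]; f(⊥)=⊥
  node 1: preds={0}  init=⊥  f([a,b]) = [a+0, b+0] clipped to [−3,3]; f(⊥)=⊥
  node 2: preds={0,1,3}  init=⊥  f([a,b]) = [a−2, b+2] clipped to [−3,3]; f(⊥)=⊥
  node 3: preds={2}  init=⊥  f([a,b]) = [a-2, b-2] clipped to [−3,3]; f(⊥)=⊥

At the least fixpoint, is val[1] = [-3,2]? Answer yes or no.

Trace (22 dequeues):
  [1] u=0 | in ⊥ | out [2,2] | ==
  [2] u=1 | in [2,2] | out [2,2] | prev ⊥ | push {0}
  [3] u=2 | in [2,2] | out [0,3] | prev ⊥ | push {}
  [4] u=3 | in [0,3] | out [-2,1] | prev ⊥ | push {2}
  [5] u=0 | in [2,2] | out [1,2] | prev [2,2] | push {1}
  [6] u=2 | in [-2,2] | out [-3,3] | prev [0,3] | push {3}
  [7] u=1 | in [1,2] | out [1,2] | prev [2,2] | push {0,2}
  [8] u=3 | in [-3,3] | out [-3,1] | prev [-2,1] | push {}
  [9] u=0 | in [1,2] | out [0,2] | prev [1,2] | push {1}
  [10] u=2 | in [-3,2] | out [-3,3] | ==
  [11] u=1 | in [0,2] | out [0,2] | prev [1,2] | push {0,2}
  [12] u=0 | in [0,2] | out [-1,2] | prev [0,2] | push {1}
  [13] u=2 | in [-3,2] | out [-3,3] | ==
  [14] u=1 | in [-1,2] | out [-1,2] | prev [0,2] | push {0,2}
  [15] u=0 | in [-1,2] | out [-2,2] | prev [-1,2] | push {1}
  [16] u=2 | in [-3,2] | out [-3,3] | ==
  [17] u=1 | in [-2,2] | out [-2,2] | prev [-1,2] | push {0,2}
  [18] u=0 | in [-2,2] | out [-3,2] | prev [-2,2] | push {1}
  [19] u=2 | in [-3,2] | out [-3,3] | ==
  [20] u=1 | in [-3,2] | out [-3,2] | prev [-2,2] | push {0,2}
  [21] u=0 | in [-3,2] | out [-3,2] | ==
  [22] u=2 | in [-3,2] | out [-3,3] | ==

Converged values:
  [0] [-3,2]
  [1] [-3,2]
  [2] [-3,3]
  [3] [-3,1]

yes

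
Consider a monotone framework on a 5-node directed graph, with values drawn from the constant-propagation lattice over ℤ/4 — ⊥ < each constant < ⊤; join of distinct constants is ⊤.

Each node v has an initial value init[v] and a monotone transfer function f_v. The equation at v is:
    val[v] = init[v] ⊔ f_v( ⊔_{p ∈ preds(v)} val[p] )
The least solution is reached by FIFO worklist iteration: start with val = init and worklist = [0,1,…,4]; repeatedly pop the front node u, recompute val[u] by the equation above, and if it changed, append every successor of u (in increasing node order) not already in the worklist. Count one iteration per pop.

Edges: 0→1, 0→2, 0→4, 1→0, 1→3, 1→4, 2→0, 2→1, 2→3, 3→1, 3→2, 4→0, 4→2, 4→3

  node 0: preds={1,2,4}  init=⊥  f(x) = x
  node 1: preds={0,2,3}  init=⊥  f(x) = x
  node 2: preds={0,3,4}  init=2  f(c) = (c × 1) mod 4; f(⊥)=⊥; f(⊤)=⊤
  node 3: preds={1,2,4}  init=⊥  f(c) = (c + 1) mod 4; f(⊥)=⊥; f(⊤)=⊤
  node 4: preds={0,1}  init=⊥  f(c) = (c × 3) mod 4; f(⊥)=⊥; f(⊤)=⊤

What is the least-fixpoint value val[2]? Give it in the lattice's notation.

⊤

Worklist (15 pops):
  #1 pop 0: in=2 → 2 (was ⊥); enqueue []
  #2 pop 1: in=2 → 2 (was ⊥); enqueue [0]
  #3 pop 2: in=2 → 2 (no change)
  #4 pop 3: in=2 → 3 (was ⊥); enqueue [1,2]
  #5 pop 4: in=2 → 2 (was ⊥); enqueue [3]
  #6 pop 0: in=2 → 2 (no change)
  #7 pop 1: in=⊤ → ⊤ (was 2); enqueue [0,4]
  #8 pop 2: in=⊤ → ⊤ (was 2); enqueue [1]
  #9 pop 3: in=⊤ → ⊤ (was 3); enqueue [2]
  #10 pop 0: in=⊤ → ⊤ (was 2); enqueue []
  #11 pop 4: in=⊤ → ⊤ (was 2); enqueue [0,3]
  #12 pop 1: in=⊤ → ⊤ (no change)
  #13 pop 2: in=⊤ → ⊤ (no change)
  #14 pop 0: in=⊤ → ⊤ (no change)
  #15 pop 3: in=⊤ → ⊤ (no change)

Fixpoint:
  val[0] = ⊤
  val[1] = ⊤
  val[2] = ⊤
  val[3] = ⊤
  val[4] = ⊤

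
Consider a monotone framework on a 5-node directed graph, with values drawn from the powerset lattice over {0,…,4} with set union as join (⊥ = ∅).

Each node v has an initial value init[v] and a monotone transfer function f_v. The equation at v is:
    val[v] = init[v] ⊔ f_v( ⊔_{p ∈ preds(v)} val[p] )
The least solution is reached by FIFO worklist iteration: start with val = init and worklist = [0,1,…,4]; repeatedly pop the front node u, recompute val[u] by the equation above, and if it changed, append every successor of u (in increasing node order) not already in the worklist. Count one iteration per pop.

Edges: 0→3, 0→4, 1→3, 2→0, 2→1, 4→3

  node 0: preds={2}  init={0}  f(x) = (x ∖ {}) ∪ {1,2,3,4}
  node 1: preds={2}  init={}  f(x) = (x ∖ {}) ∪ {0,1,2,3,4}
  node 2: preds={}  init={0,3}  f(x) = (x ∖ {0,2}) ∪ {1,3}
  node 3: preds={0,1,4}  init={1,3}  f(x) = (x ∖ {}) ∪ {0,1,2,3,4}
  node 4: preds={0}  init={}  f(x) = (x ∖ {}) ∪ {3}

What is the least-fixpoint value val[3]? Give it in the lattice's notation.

{0,1,2,3,4}

Worklist (8 pops):
  #1 pop 0: in={0,3} → {0,1,2,3,4} (was {0}); enqueue []
  #2 pop 1: in={0,3} → {0,1,2,3,4} (was {}); enqueue []
  #3 pop 2: in={} → {0,1,3} (was {0,3}); enqueue [0,1]
  #4 pop 3: in={0,1,2,3,4} → {0,1,2,3,4} (was {1,3}); enqueue []
  #5 pop 4: in={0,1,2,3,4} → {0,1,2,3,4} (was {}); enqueue [3]
  #6 pop 0: in={0,1,3} → {0,1,2,3,4} (no change)
  #7 pop 1: in={0,1,3} → {0,1,2,3,4} (no change)
  #8 pop 3: in={0,1,2,3,4} → {0,1,2,3,4} (no change)

Fixpoint:
  val[0] = {0,1,2,3,4}
  val[1] = {0,1,2,3,4}
  val[2] = {0,1,3}
  val[3] = {0,1,2,3,4}
  val[4] = {0,1,2,3,4}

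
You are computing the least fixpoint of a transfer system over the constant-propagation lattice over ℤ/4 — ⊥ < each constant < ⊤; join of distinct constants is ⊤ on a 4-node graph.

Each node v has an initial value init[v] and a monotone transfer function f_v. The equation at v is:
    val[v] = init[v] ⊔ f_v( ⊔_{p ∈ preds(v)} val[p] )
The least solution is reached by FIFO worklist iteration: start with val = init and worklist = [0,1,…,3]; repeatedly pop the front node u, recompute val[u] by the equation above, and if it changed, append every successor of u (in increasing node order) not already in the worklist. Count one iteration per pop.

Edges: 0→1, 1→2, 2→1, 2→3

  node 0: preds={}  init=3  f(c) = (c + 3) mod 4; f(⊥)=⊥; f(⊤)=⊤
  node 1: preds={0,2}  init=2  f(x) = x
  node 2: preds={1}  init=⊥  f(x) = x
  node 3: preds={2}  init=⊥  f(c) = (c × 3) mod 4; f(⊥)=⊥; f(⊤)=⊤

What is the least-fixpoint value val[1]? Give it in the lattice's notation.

Worklist (5 pops):
  #1 pop 0: in=⊥ → 3 (no change)
  #2 pop 1: in=3 → ⊤ (was 2); enqueue []
  #3 pop 2: in=⊤ → ⊤ (was ⊥); enqueue [1]
  #4 pop 3: in=⊤ → ⊤ (was ⊥); enqueue []
  #5 pop 1: in=⊤ → ⊤ (no change)

Fixpoint:
  val[0] = 3
  val[1] = ⊤
  val[2] = ⊤
  val[3] = ⊤

⊤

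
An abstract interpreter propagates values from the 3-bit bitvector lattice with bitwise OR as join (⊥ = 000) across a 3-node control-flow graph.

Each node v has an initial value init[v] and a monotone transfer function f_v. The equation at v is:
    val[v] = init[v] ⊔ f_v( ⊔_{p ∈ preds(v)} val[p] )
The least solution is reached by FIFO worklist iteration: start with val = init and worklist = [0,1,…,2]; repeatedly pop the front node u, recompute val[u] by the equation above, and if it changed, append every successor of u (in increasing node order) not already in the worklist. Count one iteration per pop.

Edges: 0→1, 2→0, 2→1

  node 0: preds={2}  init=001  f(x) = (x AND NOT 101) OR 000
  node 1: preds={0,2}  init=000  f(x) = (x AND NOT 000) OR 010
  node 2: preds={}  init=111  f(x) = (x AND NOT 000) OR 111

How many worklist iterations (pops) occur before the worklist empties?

3

Iteration log — 3 steps:
  step 1. node 0  ⊔preds=111  new=011  old=001  +wl: 
  step 2. node 1  ⊔preds=111  new=111  old=000  +wl: 
  step 3. node 2  ⊔preds=000  new=111  stable

Least fixpoint reached:
  node 0: 011
  node 1: 111
  node 2: 111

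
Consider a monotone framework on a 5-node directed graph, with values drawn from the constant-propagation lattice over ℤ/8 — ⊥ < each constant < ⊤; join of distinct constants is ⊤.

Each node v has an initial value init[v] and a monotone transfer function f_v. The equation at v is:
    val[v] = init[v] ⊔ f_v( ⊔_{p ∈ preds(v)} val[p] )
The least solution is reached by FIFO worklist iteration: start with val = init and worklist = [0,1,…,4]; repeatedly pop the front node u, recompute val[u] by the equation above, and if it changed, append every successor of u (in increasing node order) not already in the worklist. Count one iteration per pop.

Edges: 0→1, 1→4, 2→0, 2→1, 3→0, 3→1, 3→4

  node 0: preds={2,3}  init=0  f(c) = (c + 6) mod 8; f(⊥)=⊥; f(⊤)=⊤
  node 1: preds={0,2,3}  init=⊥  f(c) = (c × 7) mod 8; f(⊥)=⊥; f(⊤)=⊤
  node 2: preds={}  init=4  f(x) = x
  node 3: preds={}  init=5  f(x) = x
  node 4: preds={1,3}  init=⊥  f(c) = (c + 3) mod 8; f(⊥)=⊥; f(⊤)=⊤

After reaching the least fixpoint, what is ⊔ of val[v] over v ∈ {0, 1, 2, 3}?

Iteration log — 5 steps:
  step 1. node 0  ⊔preds=⊤  new=⊤  old=0  +wl: 
  step 2. node 1  ⊔preds=⊤  new=⊤  old=⊥  +wl: 
  step 3. node 2  ⊔preds=⊥  new=4  stable
  step 4. node 3  ⊔preds=⊥  new=5  stable
  step 5. node 4  ⊔preds=⊤  new=⊤  old=⊥  +wl: 

Least fixpoint reached:
  node 0: ⊤
  node 1: ⊤
  node 2: 4
  node 3: 5
  node 4: ⊤

⊤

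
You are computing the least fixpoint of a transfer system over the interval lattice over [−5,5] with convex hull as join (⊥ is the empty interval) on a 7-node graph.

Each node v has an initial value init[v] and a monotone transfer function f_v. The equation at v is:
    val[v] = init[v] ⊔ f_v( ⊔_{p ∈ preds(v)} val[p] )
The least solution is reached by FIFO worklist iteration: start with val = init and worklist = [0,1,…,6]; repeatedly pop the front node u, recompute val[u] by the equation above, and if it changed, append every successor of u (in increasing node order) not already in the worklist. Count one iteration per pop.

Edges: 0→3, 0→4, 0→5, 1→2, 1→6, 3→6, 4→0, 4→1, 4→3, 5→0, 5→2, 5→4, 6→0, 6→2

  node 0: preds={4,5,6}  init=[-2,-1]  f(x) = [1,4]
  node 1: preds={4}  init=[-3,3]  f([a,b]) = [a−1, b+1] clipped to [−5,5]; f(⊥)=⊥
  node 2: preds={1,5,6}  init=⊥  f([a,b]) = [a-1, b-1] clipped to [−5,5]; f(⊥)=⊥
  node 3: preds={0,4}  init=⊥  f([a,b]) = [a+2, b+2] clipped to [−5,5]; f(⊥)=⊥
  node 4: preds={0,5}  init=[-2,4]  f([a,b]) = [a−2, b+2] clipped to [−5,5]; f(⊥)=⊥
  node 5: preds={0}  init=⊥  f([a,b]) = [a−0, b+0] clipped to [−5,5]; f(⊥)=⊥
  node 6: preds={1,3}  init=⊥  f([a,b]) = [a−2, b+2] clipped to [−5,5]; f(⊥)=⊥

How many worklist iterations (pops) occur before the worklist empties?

Trace (13 dequeues):
  [1] u=0 | in [-2,4] | out [-2,4] | prev [-2,-1] | push {}
  [2] u=1 | in [-2,4] | out [-3,5] | prev [-3,3] | push {}
  [3] u=2 | in [-3,5] | out [-4,4] | prev ⊥ | push {}
  [4] u=3 | in [-2,4] | out [0,5] | prev ⊥ | push {}
  [5] u=4 | in [-2,4] | out [-4,5] | prev [-2,4] | push {0,1,3}
  [6] u=5 | in [-2,4] | out [-2,4] | prev ⊥ | push {2,4}
  [7] u=6 | in [-3,5] | out [-5,5] | prev ⊥ | push {}
  [8] u=0 | in [-5,5] | out [-2,4] | ==
  [9] u=1 | in [-4,5] | out [-5,5] | prev [-3,5] | push {6}
  [10] u=3 | in [-4,5] | out [-2,5] | prev [0,5] | push {}
  [11] u=2 | in [-5,5] | out [-5,4] | prev [-4,4] | push {}
  [12] u=4 | in [-2,4] | out [-4,5] | ==
  [13] u=6 | in [-5,5] | out [-5,5] | ==

Converged values:
  [0] [-2,4]
  [1] [-5,5]
  [2] [-5,4]
  [3] [-2,5]
  [4] [-4,5]
  [5] [-2,4]
  [6] [-5,5]

13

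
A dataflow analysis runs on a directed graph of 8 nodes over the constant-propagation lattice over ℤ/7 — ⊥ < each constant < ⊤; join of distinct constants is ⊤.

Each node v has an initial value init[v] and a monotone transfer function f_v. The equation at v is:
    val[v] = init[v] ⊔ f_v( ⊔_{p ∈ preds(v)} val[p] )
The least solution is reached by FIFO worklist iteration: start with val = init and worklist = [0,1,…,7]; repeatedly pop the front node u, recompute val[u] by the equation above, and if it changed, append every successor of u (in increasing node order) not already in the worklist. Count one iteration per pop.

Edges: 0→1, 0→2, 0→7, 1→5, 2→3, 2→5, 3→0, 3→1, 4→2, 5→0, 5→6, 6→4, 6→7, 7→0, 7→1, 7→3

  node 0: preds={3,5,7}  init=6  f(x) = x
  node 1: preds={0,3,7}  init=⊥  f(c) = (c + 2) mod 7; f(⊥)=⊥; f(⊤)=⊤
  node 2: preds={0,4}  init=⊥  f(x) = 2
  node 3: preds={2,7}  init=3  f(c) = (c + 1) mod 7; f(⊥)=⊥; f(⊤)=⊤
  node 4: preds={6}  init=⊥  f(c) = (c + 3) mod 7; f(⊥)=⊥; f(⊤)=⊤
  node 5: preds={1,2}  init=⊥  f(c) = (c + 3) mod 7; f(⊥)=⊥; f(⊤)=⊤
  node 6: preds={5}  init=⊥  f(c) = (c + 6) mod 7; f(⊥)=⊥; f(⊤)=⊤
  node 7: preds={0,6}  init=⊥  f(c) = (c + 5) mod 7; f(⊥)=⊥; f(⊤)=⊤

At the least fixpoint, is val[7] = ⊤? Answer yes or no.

Iteration log — 15 steps:
  step 1. node 0  ⊔preds=3  new=⊤  old=6  +wl: 
  step 2. node 1  ⊔preds=⊤  new=⊤  old=⊥  +wl: 
  step 3. node 2  ⊔preds=⊤  new=2  old=⊥  +wl: 
  step 4. node 3  ⊔preds=2  new=3  stable
  step 5. node 4  ⊔preds=⊥  new=⊥  stable
  step 6. node 5  ⊔preds=⊤  new=⊤  old=⊥  +wl: 0
  step 7. node 6  ⊔preds=⊤  new=⊤  old=⊥  +wl: 4
  step 8. node 7  ⊔preds=⊤  new=⊤  old=⊥  +wl: 1,3
  step 9. node 0  ⊔preds=⊤  new=⊤  stable
  step 10. node 4  ⊔preds=⊤  new=⊤  old=⊥  +wl: 2
  step 11. node 1  ⊔preds=⊤  new=⊤  stable
  step 12. node 3  ⊔preds=⊤  new=⊤  old=3  +wl: 0,1
  step 13. node 2  ⊔preds=⊤  new=2  stable
  step 14. node 0  ⊔preds=⊤  new=⊤  stable
  step 15. node 1  ⊔preds=⊤  new=⊤  stable

Least fixpoint reached:
  node 0: ⊤
  node 1: ⊤
  node 2: 2
  node 3: ⊤
  node 4: ⊤
  node 5: ⊤
  node 6: ⊤
  node 7: ⊤

yes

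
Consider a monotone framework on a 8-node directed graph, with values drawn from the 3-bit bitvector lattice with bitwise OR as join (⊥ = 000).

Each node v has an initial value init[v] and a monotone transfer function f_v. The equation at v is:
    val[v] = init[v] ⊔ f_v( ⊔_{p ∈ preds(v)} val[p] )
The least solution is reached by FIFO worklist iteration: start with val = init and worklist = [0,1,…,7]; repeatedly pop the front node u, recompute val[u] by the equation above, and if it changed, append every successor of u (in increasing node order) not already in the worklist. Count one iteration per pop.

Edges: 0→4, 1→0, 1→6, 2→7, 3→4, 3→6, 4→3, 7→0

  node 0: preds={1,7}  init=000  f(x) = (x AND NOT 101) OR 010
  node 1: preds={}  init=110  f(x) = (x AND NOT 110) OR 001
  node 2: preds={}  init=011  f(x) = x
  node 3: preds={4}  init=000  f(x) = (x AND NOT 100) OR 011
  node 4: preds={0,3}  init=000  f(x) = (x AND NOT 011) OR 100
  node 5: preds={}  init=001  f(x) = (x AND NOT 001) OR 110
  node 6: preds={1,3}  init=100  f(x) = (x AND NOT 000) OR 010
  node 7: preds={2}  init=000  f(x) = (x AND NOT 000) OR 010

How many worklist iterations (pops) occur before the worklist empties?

Worklist (10 pops):
  #1 pop 0: in=110 → 010 (was 000); enqueue []
  #2 pop 1: in=000 → 111 (was 110); enqueue [0]
  #3 pop 2: in=000 → 011 (no change)
  #4 pop 3: in=000 → 011 (was 000); enqueue []
  #5 pop 4: in=011 → 100 (was 000); enqueue [3]
  #6 pop 5: in=000 → 111 (was 001); enqueue []
  #7 pop 6: in=111 → 111 (was 100); enqueue []
  #8 pop 7: in=011 → 011 (was 000); enqueue []
  #9 pop 0: in=111 → 010 (no change)
  #10 pop 3: in=100 → 011 (no change)

Fixpoint:
  val[0] = 010
  val[1] = 111
  val[2] = 011
  val[3] = 011
  val[4] = 100
  val[5] = 111
  val[6] = 111
  val[7] = 011

10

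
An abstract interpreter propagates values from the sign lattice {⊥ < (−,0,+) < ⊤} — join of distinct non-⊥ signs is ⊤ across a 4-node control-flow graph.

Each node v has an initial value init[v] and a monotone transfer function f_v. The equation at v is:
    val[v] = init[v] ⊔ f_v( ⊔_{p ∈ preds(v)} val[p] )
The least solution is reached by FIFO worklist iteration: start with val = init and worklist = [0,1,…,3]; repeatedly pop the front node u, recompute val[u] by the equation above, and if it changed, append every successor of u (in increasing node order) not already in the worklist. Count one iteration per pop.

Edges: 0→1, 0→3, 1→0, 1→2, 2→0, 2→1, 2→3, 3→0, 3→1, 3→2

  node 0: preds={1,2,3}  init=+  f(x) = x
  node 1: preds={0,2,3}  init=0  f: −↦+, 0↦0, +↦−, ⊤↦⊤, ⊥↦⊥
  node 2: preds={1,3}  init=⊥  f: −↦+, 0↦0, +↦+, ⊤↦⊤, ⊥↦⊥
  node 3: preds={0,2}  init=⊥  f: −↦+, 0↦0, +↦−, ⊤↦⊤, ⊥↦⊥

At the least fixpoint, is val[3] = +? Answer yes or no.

Iteration log — 7 steps:
  step 1. node 0  ⊔preds=0  new=⊤  old=+  +wl: 
  step 2. node 1  ⊔preds=⊤  new=⊤  old=0  +wl: 0
  step 3. node 2  ⊔preds=⊤  new=⊤  old=⊥  +wl: 1
  step 4. node 3  ⊔preds=⊤  new=⊤  old=⊥  +wl: 2
  step 5. node 0  ⊔preds=⊤  new=⊤  stable
  step 6. node 1  ⊔preds=⊤  new=⊤  stable
  step 7. node 2  ⊔preds=⊤  new=⊤  stable

Least fixpoint reached:
  node 0: ⊤
  node 1: ⊤
  node 2: ⊤
  node 3: ⊤

no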